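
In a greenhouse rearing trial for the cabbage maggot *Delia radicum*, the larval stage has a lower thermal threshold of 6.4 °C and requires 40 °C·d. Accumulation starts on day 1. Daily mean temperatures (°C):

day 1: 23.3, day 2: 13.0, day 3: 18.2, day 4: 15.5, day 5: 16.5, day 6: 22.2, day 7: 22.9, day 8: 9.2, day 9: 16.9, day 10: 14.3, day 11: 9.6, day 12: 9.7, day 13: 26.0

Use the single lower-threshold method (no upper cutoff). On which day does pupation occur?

Daily DD above 6.4 °C: 16.9, 6.6, 11.8, 9.1, 10.1, 15.8, 16.5, 2.8, 10.5, 7.9, 3.2, 3.3, 19.6.
Cumulative: 16.9, 23.5, 35.3, 44.4, 54.5, 70.3, 86.8, 89.6, 100.1, 108.0, 111.2, 114.5, 134.1.
The total first reaches 40 DD on day 4.

day 4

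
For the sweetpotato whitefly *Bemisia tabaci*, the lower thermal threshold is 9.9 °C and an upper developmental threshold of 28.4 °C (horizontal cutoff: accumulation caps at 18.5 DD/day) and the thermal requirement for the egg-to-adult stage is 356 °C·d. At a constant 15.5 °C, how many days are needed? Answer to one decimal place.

Daily accumulation = 15.5 − 9.9 = 5.6 DD/day.
Duration = 356 / 5.6 = 63.571 ≈ 63.6 days.

63.6 days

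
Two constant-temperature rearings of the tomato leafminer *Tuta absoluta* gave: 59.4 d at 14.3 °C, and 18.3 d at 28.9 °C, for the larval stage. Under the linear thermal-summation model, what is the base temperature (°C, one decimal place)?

7.8 °C

Linear rate model ⇒ the product D·(T − T_b) is constant across temperatures.
59.4·(14.3 − T_b) = 18.3·(28.9 − T_b)
T_b = (59.4·14.3 − 18.3·28.9) / (59.4 − 18.3) = 320.55 / 41.1 = 7.799 °C ≈ 7.8 °C.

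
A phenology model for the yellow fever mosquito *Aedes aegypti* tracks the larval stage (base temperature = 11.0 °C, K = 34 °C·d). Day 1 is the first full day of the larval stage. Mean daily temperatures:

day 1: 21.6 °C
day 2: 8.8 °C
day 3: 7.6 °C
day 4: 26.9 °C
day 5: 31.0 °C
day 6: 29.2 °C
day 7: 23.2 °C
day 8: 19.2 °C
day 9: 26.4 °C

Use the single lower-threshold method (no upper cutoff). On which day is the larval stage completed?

day 5

Daily DD above 11.0 °C: 10.6, 0.0, 0.0, 15.9, 20.0, 18.2, 12.2, 8.2, 15.4.
Cumulative: 10.6, 10.6, 10.6, 26.5, 46.5, 64.7, 76.9, 85.1, 100.5.
The total first reaches 34 DD on day 5.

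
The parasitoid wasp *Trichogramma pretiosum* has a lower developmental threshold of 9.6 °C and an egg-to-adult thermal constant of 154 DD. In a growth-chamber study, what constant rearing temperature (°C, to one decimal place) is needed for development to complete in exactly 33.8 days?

14.2 °C

Required daily accumulation = 154 / 33.8 = 4.556 DD/day.
T = T_base + 4.556 = 9.6 + 4.556 = 14.156 ≈ 14.2 °C.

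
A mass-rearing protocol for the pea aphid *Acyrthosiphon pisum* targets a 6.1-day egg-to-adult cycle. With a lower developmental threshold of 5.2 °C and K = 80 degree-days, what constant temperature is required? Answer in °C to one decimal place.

18.3 °C

Required daily accumulation = 80 / 6.1 = 13.115 DD/day.
T = T_base + 13.115 = 5.2 + 13.115 = 18.315 ≈ 18.3 °C.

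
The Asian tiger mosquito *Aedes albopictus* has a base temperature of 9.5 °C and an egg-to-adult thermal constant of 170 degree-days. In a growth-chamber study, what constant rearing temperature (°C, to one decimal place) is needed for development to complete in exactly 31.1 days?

15.0 °C

Required daily accumulation = 170 / 31.1 = 5.466 DD/day.
T = T_base + 5.466 = 9.5 + 5.466 = 14.966 ≈ 15.0 °C.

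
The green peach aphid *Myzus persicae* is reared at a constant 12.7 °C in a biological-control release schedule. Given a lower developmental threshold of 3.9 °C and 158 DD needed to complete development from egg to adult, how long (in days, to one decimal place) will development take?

Daily accumulation = 12.7 − 3.9 = 8.8 DD/day.
Duration = 158 / 8.8 = 17.955 ≈ 18.0 days.

18.0 days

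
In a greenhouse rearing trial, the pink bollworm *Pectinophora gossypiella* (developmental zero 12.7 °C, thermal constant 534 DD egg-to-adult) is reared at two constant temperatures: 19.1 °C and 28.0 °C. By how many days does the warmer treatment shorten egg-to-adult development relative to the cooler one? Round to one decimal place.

At 19.1 °C: 534 / (19.1 − 12.7) = 534 / 6.4 = 83.437 d.
At 28.0 °C: 534 / (28.0 − 12.7) = 534 / 15.3 = 34.902 d.
Difference = |83.437 − 34.902| = 48.536 ≈ 48.5 days.

48.5 days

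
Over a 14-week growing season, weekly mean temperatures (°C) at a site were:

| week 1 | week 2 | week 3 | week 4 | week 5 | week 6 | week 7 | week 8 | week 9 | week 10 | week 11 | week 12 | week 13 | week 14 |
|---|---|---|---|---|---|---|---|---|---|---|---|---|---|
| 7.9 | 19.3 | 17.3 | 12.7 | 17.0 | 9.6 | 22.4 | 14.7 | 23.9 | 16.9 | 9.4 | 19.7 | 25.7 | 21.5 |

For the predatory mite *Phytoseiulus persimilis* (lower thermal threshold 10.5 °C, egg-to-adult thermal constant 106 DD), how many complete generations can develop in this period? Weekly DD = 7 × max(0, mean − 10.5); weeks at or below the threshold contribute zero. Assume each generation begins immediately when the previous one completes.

6 generations

Weekly DD (7 × max(0, T̄ − 10.5)): 0.0, 61.6, 47.6, 15.4, 45.5, 0.0, 83.3, 29.4, 93.8, 44.8, 0.0, 64.4, 106.4, 77.0.
Season total = 669.2 DD.
Complete generations = ⌊669.2 / 106⌋ = 6.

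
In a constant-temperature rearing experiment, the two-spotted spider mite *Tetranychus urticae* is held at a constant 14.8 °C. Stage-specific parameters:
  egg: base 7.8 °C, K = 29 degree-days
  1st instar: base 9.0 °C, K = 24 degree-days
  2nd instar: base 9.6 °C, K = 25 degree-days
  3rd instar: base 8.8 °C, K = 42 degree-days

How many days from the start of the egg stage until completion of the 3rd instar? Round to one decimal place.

egg: 29 / (14.8 − 7.8) = 29 / 7.0 = 4.143 d.
1st instar: 24 / (14.8 − 9.0) = 24 / 5.8 = 4.138 d.
2nd instar: 25 / (14.8 − 9.6) = 25 / 5.2 = 4.808 d.
3rd instar: 42 / (14.8 − 8.8) = 42 / 6.0 = 7.000 d.
Sum = 20.088 ≈ 20.1 days.

20.1 days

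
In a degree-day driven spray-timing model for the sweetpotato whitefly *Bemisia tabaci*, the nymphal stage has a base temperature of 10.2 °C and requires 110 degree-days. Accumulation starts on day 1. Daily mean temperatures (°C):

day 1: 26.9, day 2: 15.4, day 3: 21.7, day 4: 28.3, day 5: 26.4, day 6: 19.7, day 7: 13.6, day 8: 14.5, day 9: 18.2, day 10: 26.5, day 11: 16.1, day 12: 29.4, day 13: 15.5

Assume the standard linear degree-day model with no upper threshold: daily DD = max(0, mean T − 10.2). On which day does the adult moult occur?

day 11

Daily DD above 10.2 °C: 16.7, 5.2, 11.5, 18.1, 16.2, 9.5, 3.4, 4.3, 8.0, 16.3, 5.9, 19.2, 5.3.
Cumulative: 16.7, 21.9, 33.4, 51.5, 67.7, 77.2, 80.6, 84.9, 92.9, 109.2, 115.1, 134.3, 139.6.
The total first reaches 110 DD on day 11.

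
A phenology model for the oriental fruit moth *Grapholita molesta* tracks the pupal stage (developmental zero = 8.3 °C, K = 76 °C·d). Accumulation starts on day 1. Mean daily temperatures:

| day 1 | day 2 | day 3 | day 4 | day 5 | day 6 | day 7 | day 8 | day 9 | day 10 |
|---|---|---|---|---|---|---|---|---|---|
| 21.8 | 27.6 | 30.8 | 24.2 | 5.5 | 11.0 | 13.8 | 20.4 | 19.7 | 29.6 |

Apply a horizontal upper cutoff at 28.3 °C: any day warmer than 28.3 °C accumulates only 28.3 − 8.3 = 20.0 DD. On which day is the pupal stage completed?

day 7

Daily DD above 8.3 °C (capped at 20.0): 13.5, 19.3, 20.0, 15.9, 0.0, 2.7, 5.5, 12.1, 11.4, 20.0.
Cumulative: 13.5, 32.8, 52.8, 68.7, 68.7, 71.4, 76.9, 89.0, 100.4, 120.4.
The total first reaches 76 DD on day 7.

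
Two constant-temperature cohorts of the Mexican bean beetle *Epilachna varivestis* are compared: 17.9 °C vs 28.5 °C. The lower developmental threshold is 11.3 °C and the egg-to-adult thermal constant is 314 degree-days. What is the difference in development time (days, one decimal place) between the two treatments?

At 17.9 °C: 314 / (17.9 − 11.3) = 314 / 6.6 = 47.576 d.
At 28.5 °C: 314 / (28.5 − 11.3) = 314 / 17.2 = 18.256 d.
Difference = |47.576 − 18.256| = 29.320 ≈ 29.3 days.

29.3 days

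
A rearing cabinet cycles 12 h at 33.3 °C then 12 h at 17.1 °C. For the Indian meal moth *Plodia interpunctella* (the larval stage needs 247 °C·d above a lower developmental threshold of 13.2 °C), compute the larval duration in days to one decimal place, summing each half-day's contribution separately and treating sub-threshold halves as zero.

Day half: max(0, 33.3 − 13.2) × 0.5 = 20.1 × 0.5 = 10.05 DD.
Night half: max(0, 17.1 − 13.2) × 0.5 = 3.9 × 0.5 = 1.95 DD.
Per 24 h: 12.00 DD/day.
Duration = 247 / 12.00 = 20.583 ≈ 20.6 days.

20.6 days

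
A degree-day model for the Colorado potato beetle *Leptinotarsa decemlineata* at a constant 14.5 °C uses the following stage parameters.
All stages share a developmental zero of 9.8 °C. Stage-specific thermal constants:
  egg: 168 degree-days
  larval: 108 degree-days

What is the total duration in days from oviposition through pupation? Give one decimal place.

Daily accumulation at 14.5 °C = 14.5 − 9.8 = 4.7 DD/day.
Total K = 168 + 108 = 276 DD.
Total duration = 276 / 4.7 = 58.723 ≈ 58.7 days.

58.7 days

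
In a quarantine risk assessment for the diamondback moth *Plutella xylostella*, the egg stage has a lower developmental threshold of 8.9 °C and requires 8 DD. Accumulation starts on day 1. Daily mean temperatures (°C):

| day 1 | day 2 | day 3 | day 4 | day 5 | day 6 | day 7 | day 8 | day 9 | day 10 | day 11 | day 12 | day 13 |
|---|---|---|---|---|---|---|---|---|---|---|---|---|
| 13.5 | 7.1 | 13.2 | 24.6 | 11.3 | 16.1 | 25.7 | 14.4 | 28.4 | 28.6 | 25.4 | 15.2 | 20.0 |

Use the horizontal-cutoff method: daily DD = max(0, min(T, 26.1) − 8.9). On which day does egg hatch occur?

Daily DD above 8.9 °C (capped at 17.2): 4.6, 0.0, 4.3, 15.7, 2.4, 7.2, 16.8, 5.5, 17.2, 17.2, 16.5, 6.3, 11.1.
Cumulative: 4.6, 4.6, 8.9, 24.6, 27.0, 34.2, 51.0, 56.5, 73.7, 90.9, 107.4, 113.7, 124.8.
The total first reaches 8 DD on day 3.

day 3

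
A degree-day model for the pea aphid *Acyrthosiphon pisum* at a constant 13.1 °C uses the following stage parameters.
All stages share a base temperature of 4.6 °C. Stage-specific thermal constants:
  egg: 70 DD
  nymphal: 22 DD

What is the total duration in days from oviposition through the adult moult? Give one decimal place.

10.8 days

Daily accumulation at 13.1 °C = 13.1 − 4.6 = 8.5 DD/day.
Total K = 70 + 22 = 92 DD.
Total duration = 92 / 8.5 = 10.824 ≈ 10.8 days.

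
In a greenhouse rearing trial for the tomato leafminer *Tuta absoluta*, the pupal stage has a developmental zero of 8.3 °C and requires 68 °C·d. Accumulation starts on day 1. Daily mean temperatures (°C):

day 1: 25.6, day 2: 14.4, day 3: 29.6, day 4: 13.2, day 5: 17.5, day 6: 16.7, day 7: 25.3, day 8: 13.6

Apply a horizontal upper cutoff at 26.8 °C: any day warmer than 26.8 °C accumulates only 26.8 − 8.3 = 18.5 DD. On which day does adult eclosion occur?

Daily DD above 8.3 °C (capped at 18.5): 17.3, 6.1, 18.5, 4.9, 9.2, 8.4, 17.0, 5.3.
Cumulative: 17.3, 23.4, 41.9, 46.8, 56.0, 64.4, 81.4, 86.7.
The total first reaches 68 DD on day 7.

day 7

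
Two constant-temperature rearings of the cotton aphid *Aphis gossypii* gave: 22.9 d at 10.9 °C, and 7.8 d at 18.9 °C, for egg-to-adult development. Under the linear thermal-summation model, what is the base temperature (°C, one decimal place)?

Equal thermal constants: D₁(T₁ − T_b) = D₂(T₂ − T_b).
22.9·(10.9 − T_b) = 7.8·(18.9 − T_b)
T_b = (22.9·10.9 − 7.8·18.9) / (22.9 − 7.8) = 102.19 / 15.1 = 6.768 °C ≈ 6.8 °C.

6.8 °C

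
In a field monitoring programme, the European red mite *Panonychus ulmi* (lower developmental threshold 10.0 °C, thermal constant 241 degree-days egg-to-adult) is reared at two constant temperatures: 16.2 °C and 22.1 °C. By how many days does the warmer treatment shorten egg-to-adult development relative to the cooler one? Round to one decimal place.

At 16.2 °C: 241 / (16.2 − 10.0) = 241 / 6.2 = 38.871 d.
At 22.1 °C: 241 / (22.1 − 10.0) = 241 / 12.1 = 19.917 d.
Difference = |38.871 − 19.917| = 18.954 ≈ 19.0 days.

19.0 days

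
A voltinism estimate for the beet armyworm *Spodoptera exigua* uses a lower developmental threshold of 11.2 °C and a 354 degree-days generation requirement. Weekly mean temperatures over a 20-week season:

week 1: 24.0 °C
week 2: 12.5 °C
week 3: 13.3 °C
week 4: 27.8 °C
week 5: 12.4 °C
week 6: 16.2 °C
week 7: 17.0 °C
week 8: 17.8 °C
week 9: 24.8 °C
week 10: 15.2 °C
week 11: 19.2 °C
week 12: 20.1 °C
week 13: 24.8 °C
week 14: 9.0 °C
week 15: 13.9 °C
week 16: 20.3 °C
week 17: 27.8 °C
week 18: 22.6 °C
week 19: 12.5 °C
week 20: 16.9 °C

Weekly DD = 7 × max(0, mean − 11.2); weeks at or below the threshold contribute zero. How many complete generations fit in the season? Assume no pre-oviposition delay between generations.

2 generations

Weekly DD (7 × max(0, T̄ − 11.2)): 89.6, 9.1, 14.7, 116.2, 8.4, 35.0, 40.6, 46.2, 95.2, 28.0, 56.0, 62.3, 95.2, 0.0, 18.9, 63.7, 116.2, 79.8, 9.1, 39.9.
Season total = 1024.1 DD.
Complete generations = ⌊1024.1 / 354⌋ = 2.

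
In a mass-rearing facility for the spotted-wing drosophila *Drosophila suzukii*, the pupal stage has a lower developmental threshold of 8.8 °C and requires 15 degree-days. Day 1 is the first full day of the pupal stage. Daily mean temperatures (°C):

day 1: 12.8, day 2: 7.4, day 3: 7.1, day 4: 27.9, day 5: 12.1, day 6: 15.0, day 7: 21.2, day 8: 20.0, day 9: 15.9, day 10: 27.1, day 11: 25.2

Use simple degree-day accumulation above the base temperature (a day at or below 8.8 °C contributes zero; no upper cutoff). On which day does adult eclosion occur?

day 4

Daily DD above 8.8 °C: 4.0, 0.0, 0.0, 19.1, 3.3, 6.2, 12.4, 11.2, 7.1, 18.3, 16.4.
Cumulative: 4.0, 4.0, 4.0, 23.1, 26.4, 32.6, 45.0, 56.2, 63.3, 81.6, 98.0.
The total first reaches 15 DD on day 4.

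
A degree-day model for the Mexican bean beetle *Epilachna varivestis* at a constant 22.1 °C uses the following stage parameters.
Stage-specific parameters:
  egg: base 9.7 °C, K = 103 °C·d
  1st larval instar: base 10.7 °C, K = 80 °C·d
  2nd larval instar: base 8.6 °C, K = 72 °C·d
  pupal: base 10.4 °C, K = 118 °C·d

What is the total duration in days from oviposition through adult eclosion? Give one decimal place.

egg: 103 / (22.1 − 9.7) = 103 / 12.4 = 8.306 d.
1st larval instar: 80 / (22.1 − 10.7) = 80 / 11.4 = 7.018 d.
2nd larval instar: 72 / (22.1 − 8.6) = 72 / 13.5 = 5.333 d.
pupal: 118 / (22.1 − 10.4) = 118 / 11.7 = 10.085 d.
Sum = 30.743 ≈ 30.7 days.

30.7 days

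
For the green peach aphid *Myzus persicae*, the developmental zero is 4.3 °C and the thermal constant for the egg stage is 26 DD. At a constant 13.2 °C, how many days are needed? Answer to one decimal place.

2.9 days

Daily accumulation = 13.2 − 4.3 = 8.9 DD/day.
Duration = 26 / 8.9 = 2.921 ≈ 2.9 days.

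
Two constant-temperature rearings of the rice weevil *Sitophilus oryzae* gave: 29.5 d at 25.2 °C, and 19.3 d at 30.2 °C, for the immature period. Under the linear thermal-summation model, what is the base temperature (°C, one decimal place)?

15.7 °C

Linear rate model ⇒ the product D·(T − T_b) is constant across temperatures.
29.5·(25.2 − T_b) = 19.3·(30.2 − T_b)
T_b = (29.5·25.2 − 19.3·30.2) / (29.5 − 19.3) = 160.54 / 10.2 = 15.739 °C ≈ 15.7 °C.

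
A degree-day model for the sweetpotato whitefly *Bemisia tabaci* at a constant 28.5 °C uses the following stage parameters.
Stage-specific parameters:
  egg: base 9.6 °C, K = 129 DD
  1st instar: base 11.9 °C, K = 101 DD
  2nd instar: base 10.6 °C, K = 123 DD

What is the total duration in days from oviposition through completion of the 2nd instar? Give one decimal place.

egg: 129 / (28.5 − 9.6) = 129 / 18.9 = 6.825 d.
1st instar: 101 / (28.5 − 11.9) = 101 / 16.6 = 6.084 d.
2nd instar: 123 / (28.5 − 10.6) = 123 / 17.9 = 6.872 d.
Sum = 19.781 ≈ 19.8 days.

19.8 days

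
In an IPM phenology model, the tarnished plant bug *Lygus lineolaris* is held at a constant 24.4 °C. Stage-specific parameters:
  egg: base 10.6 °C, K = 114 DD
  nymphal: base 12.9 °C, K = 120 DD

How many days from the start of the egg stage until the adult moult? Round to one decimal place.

18.7 days

egg: 114 / (24.4 − 10.6) = 114 / 13.8 = 8.261 d.
nymphal: 120 / (24.4 − 12.9) = 120 / 11.5 = 10.435 d.
Sum = 18.696 ≈ 18.7 days.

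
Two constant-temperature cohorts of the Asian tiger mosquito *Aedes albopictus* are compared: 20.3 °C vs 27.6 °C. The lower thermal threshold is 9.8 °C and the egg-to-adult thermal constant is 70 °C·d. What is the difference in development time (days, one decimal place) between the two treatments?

2.7 days

At 20.3 °C: 70 / (20.3 − 9.8) = 70 / 10.5 = 6.667 d.
At 27.6 °C: 70 / (27.6 − 9.8) = 70 / 17.8 = 3.933 d.
Difference = |6.667 − 3.933| = 2.734 ≈ 2.7 days.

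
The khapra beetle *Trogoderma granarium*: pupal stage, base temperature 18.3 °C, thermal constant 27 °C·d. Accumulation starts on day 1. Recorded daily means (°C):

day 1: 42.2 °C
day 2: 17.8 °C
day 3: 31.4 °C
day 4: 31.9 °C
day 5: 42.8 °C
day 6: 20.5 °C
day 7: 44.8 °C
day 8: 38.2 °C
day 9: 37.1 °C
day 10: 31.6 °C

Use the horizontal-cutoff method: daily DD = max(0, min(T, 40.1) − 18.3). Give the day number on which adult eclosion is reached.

Daily DD above 18.3 °C (capped at 21.8): 21.8, 0.0, 13.1, 13.6, 21.8, 2.2, 21.8, 19.9, 18.8, 13.3.
Cumulative: 21.8, 21.8, 34.9, 48.5, 70.3, 72.5, 94.3, 114.2, 133.0, 146.3.
The total first reaches 27 DD on day 3.

day 3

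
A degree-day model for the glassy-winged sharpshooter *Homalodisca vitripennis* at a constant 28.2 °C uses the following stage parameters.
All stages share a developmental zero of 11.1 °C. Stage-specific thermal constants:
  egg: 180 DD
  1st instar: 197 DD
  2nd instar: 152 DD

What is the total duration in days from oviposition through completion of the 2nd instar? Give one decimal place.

Daily accumulation at 28.2 °C = 28.2 − 11.1 = 17.1 DD/day.
Total K = 180 + 197 + 152 = 529 DD.
Total duration = 529 / 17.1 = 30.936 ≈ 30.9 days.

30.9 days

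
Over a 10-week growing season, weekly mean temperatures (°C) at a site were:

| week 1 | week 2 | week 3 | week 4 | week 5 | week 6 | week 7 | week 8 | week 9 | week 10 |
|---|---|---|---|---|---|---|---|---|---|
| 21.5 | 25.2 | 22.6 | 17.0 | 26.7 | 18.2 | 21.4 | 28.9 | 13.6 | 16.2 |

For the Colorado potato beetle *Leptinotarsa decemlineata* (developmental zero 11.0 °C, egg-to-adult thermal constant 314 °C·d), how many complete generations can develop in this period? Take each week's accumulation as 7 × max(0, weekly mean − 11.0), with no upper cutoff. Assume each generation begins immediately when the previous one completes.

2 generations

Weekly DD (7 × max(0, T̄ − 11.0)): 73.5, 99.4, 81.2, 42.0, 109.9, 50.4, 72.8, 125.3, 18.2, 36.4.
Season total = 709.1 DD.
Complete generations = ⌊709.1 / 314⌋ = 2.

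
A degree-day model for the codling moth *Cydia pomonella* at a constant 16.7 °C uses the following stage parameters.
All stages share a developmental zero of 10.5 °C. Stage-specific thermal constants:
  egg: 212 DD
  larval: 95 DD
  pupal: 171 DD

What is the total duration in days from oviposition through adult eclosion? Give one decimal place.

77.1 days

Daily accumulation at 16.7 °C = 16.7 − 10.5 = 6.2 DD/day.
Total K = 212 + 95 + 171 = 478 DD.
Total duration = 478 / 6.2 = 77.097 ≈ 77.1 days.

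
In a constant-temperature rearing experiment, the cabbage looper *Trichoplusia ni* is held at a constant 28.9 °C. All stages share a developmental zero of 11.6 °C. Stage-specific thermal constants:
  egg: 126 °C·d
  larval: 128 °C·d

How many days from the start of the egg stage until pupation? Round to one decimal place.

Daily accumulation at 28.9 °C = 28.9 − 11.6 = 17.3 DD/day.
Total K = 126 + 128 = 254 DD.
Total duration = 254 / 17.3 = 14.682 ≈ 14.7 days.

14.7 days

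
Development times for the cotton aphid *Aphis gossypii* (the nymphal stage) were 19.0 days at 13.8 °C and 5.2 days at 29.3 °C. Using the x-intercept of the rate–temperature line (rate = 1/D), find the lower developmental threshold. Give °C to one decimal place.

8.0 °C

Linear rate model ⇒ the product D·(T − T_b) is constant across temperatures.
19.0·(13.8 − T_b) = 5.2·(29.3 − T_b)
T_b = (19.0·13.8 − 5.2·29.3) / (19.0 − 5.2) = 109.84 / 13.8 = 7.959 °C ≈ 8.0 °C.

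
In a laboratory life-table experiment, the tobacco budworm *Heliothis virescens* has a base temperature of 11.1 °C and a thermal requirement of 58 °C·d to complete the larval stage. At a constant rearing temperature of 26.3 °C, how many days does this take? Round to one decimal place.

3.8 days

Daily accumulation = 26.3 − 11.1 = 15.2 DD/day.
Duration = 58 / 15.2 = 3.816 ≈ 3.8 days.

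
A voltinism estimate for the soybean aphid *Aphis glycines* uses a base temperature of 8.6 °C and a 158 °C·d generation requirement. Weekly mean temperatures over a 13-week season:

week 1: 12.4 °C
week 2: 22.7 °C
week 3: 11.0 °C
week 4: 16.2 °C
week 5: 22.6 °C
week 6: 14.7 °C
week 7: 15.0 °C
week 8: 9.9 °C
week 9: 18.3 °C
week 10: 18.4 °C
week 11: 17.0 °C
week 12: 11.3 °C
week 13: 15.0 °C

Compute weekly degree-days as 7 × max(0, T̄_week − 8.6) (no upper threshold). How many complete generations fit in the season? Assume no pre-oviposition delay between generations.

Weekly DD (7 × max(0, T̄ − 8.6)): 26.6, 98.7, 16.8, 53.2, 98.0, 42.7, 44.8, 9.1, 67.9, 68.6, 58.8, 18.9, 44.8.
Season total = 648.9 DD.
Complete generations = ⌊648.9 / 158⌋ = 4.

4 generations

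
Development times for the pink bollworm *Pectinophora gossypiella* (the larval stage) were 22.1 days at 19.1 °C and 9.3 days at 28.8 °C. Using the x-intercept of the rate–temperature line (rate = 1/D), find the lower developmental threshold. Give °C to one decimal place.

Equal thermal constants: D₁(T₁ − T_b) = D₂(T₂ − T_b).
22.1·(19.1 − T_b) = 9.3·(28.8 − T_b)
T_b = (22.1·19.1 − 9.3·28.8) / (22.1 − 9.3) = 154.27 / 12.8 = 12.052 °C ≈ 12.1 °C.

12.1 °C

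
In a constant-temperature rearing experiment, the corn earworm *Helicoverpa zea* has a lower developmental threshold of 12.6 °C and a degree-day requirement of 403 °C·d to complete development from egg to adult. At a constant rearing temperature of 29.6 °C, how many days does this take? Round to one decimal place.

Daily accumulation = 29.6 − 12.6 = 17.0 DD/day.
Duration = 403 / 17.0 = 23.706 ≈ 23.7 days.

23.7 days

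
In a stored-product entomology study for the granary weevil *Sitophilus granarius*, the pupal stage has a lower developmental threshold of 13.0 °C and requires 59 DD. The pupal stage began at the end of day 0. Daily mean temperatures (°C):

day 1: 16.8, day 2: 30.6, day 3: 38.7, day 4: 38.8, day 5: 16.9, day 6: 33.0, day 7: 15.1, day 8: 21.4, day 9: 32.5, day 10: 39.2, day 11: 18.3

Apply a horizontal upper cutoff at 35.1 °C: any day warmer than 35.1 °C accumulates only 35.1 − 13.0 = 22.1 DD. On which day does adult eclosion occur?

Daily DD above 13.0 °C (capped at 22.1): 3.8, 17.6, 22.1, 22.1, 3.9, 20.0, 2.1, 8.4, 19.5, 22.1, 5.3.
Cumulative: 3.8, 21.4, 43.5, 65.6, 69.5, 89.5, 91.6, 100.0, 119.5, 141.6, 146.9.
The total first reaches 59 DD on day 4.

day 4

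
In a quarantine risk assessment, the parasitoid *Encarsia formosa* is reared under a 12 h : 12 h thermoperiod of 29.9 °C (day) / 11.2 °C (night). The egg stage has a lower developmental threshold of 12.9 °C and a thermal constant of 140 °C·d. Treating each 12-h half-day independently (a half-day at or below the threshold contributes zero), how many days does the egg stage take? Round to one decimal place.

16.5 days

Day half: max(0, 29.9 − 12.9) × 0.5 = 17.0 × 0.5 = 8.50 DD.
Night half: max(0, 11.2 − 12.9) × 0.5 = 0.0 × 0.5 = 0.00 DD.
Per 24 h: 8.50 DD/day.
Duration = 140 / 8.50 = 16.471 ≈ 16.5 days.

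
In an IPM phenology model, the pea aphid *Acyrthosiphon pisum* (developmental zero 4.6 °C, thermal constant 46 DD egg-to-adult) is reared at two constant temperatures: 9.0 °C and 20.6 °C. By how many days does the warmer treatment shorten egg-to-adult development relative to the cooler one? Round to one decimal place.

At 9.0 °C: 46 / (9.0 − 4.6) = 46 / 4.4 = 10.455 d.
At 20.6 °C: 46 / (20.6 − 4.6) = 46 / 16.0 = 2.875 d.
Difference = |10.455 − 2.875| = 7.580 ≈ 7.6 days.

7.6 days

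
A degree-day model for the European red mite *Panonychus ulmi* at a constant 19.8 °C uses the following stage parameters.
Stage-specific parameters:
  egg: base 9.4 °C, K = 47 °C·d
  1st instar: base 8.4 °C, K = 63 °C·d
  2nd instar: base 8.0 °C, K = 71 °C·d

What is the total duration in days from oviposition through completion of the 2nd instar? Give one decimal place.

egg: 47 / (19.8 − 9.4) = 47 / 10.4 = 4.519 d.
1st instar: 63 / (19.8 − 8.4) = 63 / 11.4 = 5.526 d.
2nd instar: 71 / (19.8 − 8.0) = 71 / 11.8 = 6.017 d.
Sum = 16.062 ≈ 16.1 days.

16.1 days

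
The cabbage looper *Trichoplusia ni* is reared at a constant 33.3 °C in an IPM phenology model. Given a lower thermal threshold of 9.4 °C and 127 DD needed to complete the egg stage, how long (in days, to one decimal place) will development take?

5.3 days

Daily accumulation = 33.3 − 9.4 = 23.9 DD/day.
Duration = 127 / 23.9 = 5.314 ≈ 5.3 days.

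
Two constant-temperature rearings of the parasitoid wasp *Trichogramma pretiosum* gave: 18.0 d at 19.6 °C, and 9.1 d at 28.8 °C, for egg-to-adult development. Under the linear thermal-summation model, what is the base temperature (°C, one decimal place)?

Linear rate model ⇒ the product D·(T − T_b) is constant across temperatures.
18.0·(19.6 − T_b) = 9.1·(28.8 − T_b)
T_b = (18.0·19.6 − 9.1·28.8) / (18.0 − 9.1) = 90.72 / 8.9 = 10.193 °C ≈ 10.2 °C.

10.2 °C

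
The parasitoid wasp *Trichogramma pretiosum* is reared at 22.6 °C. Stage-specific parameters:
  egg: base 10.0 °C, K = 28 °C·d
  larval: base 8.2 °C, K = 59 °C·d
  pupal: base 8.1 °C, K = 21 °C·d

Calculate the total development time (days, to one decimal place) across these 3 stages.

egg: 28 / (22.6 − 10.0) = 28 / 12.6 = 2.222 d.
larval: 59 / (22.6 − 8.2) = 59 / 14.4 = 4.097 d.
pupal: 21 / (22.6 − 8.1) = 21 / 14.5 = 1.448 d.
Sum = 7.768 ≈ 7.8 days.

7.8 days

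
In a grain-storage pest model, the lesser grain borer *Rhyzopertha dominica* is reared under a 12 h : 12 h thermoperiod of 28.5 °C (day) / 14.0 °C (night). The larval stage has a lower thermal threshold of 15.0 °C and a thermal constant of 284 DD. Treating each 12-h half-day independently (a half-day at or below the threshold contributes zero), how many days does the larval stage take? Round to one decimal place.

Day half: max(0, 28.5 − 15.0) × 0.5 = 13.5 × 0.5 = 6.75 DD.
Night half: max(0, 14.0 − 15.0) × 0.5 = 0.0 × 0.5 = 0.00 DD.
Per 24 h: 6.75 DD/day.
Duration = 284 / 6.75 = 42.074 ≈ 42.1 days.

42.1 days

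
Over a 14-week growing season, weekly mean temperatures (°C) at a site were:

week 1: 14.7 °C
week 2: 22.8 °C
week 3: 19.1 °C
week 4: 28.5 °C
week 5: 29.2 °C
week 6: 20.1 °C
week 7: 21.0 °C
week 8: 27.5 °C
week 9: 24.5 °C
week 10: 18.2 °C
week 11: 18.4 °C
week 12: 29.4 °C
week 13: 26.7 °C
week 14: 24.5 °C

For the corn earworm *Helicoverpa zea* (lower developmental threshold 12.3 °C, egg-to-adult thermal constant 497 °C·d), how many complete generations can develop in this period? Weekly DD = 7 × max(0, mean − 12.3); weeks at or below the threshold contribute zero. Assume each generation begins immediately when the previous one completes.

Weekly DD (7 × max(0, T̄ − 12.3)): 16.8, 73.5, 47.6, 113.4, 118.3, 54.6, 60.9, 106.4, 85.4, 41.3, 42.7, 119.7, 100.8, 85.4.
Season total = 1066.8 DD.
Complete generations = ⌊1066.8 / 497⌋ = 2.

2 generations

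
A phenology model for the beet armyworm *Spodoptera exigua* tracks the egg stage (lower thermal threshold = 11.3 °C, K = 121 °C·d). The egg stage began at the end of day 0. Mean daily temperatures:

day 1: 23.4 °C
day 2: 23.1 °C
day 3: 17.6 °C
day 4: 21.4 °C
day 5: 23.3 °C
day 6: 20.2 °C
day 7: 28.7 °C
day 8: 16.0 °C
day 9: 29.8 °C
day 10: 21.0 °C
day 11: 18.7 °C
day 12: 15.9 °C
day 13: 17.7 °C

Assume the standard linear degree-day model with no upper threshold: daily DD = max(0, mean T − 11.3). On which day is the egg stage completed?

day 12

Daily DD above 11.3 °C: 12.1, 11.8, 6.3, 10.1, 12.0, 8.9, 17.4, 4.7, 18.5, 9.7, 7.4, 4.6, 6.4.
Cumulative: 12.1, 23.9, 30.2, 40.3, 52.3, 61.2, 78.6, 83.3, 101.8, 111.5, 118.9, 123.5, 129.9.
The total first reaches 121 DD on day 12.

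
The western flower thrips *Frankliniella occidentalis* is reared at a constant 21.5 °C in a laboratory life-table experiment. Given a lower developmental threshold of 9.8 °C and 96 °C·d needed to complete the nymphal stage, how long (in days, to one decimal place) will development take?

Daily accumulation = 21.5 − 9.8 = 11.7 DD/day.
Duration = 96 / 11.7 = 8.205 ≈ 8.2 days.

8.2 days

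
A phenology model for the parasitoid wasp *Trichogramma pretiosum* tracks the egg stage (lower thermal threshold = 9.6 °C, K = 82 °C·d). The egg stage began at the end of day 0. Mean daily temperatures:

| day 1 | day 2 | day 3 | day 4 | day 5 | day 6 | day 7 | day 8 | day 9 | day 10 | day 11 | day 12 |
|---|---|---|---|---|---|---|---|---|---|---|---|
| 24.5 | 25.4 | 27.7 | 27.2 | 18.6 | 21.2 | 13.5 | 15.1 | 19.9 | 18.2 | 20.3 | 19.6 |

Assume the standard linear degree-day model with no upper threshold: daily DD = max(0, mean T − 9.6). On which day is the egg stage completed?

day 6

Daily DD above 9.6 °C: 14.9, 15.8, 18.1, 17.6, 9.0, 11.6, 3.9, 5.5, 10.3, 8.6, 10.7, 10.0.
Cumulative: 14.9, 30.7, 48.8, 66.4, 75.4, 87.0, 90.9, 96.4, 106.7, 115.3, 126.0, 136.0.
The total first reaches 82 DD on day 6.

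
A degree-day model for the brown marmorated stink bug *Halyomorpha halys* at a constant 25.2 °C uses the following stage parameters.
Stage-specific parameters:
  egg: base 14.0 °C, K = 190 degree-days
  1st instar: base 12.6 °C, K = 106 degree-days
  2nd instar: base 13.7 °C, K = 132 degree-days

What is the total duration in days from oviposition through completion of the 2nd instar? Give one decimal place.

36.9 days

egg: 190 / (25.2 − 14.0) = 190 / 11.2 = 16.964 d.
1st instar: 106 / (25.2 − 12.6) = 106 / 12.6 = 8.413 d.
2nd instar: 132 / (25.2 − 13.7) = 132 / 11.5 = 11.478 d.
Sum = 36.855 ≈ 36.9 days.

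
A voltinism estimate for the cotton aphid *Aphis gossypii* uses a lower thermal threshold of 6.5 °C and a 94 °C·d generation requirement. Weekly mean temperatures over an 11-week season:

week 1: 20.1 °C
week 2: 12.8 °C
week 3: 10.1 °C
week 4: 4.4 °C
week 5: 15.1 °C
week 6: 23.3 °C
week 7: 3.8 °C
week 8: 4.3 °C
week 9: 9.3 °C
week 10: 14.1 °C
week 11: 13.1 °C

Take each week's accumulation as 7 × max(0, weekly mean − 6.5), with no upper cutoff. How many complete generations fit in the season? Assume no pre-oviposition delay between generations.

4 generations

Weekly DD (7 × max(0, T̄ − 6.5)): 95.2, 44.1, 25.2, 0.0, 60.2, 117.6, 0.0, 0.0, 19.6, 53.2, 46.2.
Season total = 461.3 DD.
Complete generations = ⌊461.3 / 94⌋ = 4.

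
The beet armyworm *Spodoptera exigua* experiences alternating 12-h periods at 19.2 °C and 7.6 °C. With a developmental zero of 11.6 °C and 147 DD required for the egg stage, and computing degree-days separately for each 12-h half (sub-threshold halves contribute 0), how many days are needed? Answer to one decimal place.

38.7 days

Day half: max(0, 19.2 − 11.6) × 0.5 = 7.6 × 0.5 = 3.80 DD.
Night half: max(0, 7.6 − 11.6) × 0.5 = 0.0 × 0.5 = 0.00 DD.
Per 24 h: 3.80 DD/day.
Duration = 147 / 3.80 = 38.684 ≈ 38.7 days.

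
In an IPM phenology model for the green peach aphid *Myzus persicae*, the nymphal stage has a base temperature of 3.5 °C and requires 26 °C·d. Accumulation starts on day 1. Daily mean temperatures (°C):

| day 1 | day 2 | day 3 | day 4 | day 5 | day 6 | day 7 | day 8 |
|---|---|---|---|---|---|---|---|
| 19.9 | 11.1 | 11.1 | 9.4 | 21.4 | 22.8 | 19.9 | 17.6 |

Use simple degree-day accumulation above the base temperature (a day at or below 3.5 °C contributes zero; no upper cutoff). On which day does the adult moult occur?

Daily DD above 3.5 °C: 16.4, 7.6, 7.6, 5.9, 17.9, 19.3, 16.4, 14.1.
Cumulative: 16.4, 24.0, 31.6, 37.5, 55.4, 74.7, 91.1, 105.2.
The total first reaches 26 DD on day 3.

day 3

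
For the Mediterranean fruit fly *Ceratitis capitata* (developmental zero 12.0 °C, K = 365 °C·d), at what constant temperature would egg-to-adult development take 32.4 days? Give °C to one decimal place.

23.3 °C

Required daily accumulation = 365 / 32.4 = 11.265 DD/day.
T = T_base + 11.265 = 12.0 + 11.265 = 23.265 ≈ 23.3 °C.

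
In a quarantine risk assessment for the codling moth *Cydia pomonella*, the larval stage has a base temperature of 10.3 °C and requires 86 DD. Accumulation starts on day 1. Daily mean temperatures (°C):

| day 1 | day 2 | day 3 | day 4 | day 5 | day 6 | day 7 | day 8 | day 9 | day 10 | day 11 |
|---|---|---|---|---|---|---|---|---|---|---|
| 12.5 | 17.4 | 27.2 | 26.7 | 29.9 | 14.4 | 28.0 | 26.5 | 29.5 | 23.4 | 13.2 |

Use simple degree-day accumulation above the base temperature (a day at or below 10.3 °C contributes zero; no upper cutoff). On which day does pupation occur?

Daily DD above 10.3 °C: 2.2, 7.1, 16.9, 16.4, 19.6, 4.1, 17.7, 16.2, 19.2, 13.1, 2.9.
Cumulative: 2.2, 9.3, 26.2, 42.6, 62.2, 66.3, 84.0, 100.2, 119.4, 132.5, 135.4.
The total first reaches 86 DD on day 8.

day 8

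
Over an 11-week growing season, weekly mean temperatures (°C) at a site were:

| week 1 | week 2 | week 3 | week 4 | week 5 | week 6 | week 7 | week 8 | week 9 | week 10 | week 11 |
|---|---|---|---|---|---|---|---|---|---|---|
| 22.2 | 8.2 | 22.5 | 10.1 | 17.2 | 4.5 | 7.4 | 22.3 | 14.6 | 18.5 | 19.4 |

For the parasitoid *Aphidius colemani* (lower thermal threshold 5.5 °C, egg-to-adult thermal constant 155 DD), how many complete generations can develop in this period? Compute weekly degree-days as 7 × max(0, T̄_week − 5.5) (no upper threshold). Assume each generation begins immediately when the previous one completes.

4 generations

Weekly DD (7 × max(0, T̄ − 5.5)): 116.9, 18.9, 119.0, 32.2, 81.9, 0.0, 13.3, 117.6, 63.7, 91.0, 97.3.
Season total = 751.8 DD.
Complete generations = ⌊751.8 / 155⌋ = 4.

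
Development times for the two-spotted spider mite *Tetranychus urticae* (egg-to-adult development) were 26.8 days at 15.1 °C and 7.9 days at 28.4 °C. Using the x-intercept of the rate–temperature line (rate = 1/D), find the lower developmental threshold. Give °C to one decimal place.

Equal thermal constants: D₁(T₁ − T_b) = D₂(T₂ − T_b).
26.8·(15.1 − T_b) = 7.9·(28.4 − T_b)
T_b = (26.8·15.1 − 7.9·28.4) / (26.8 − 7.9) = 180.32 / 18.9 = 9.541 °C ≈ 9.5 °C.

9.5 °C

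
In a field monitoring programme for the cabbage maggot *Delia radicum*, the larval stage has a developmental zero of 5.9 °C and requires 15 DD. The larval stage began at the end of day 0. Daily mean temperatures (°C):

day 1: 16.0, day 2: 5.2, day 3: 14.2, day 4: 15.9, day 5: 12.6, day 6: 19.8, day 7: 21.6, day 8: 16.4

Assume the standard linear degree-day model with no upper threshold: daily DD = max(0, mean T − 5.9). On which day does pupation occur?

Daily DD above 5.9 °C: 10.1, 0.0, 8.3, 10.0, 6.7, 13.9, 15.7, 10.5.
Cumulative: 10.1, 10.1, 18.4, 28.4, 35.1, 49.0, 64.7, 75.2.
The total first reaches 15 DD on day 3.

day 3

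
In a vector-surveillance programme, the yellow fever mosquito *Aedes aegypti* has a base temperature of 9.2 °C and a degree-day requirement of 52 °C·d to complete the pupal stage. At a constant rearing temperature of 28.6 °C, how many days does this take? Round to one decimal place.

Daily accumulation = 28.6 − 9.2 = 19.4 DD/day.
Duration = 52 / 19.4 = 2.680 ≈ 2.7 days.

2.7 days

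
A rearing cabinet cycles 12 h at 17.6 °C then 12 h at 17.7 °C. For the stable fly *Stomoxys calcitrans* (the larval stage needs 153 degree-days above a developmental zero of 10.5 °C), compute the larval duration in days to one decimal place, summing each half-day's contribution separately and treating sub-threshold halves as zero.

21.4 days

Day half: max(0, 17.6 − 10.5) × 0.5 = 7.1 × 0.5 = 3.55 DD.
Night half: max(0, 17.7 − 10.5) × 0.5 = 7.2 × 0.5 = 3.60 DD.
Per 24 h: 7.15 DD/day.
Duration = 153 / 7.15 = 21.399 ≈ 21.4 days.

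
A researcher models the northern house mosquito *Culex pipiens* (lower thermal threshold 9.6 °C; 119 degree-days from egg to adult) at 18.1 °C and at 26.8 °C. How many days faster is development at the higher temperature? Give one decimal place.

7.1 days

At 18.1 °C: 119 / (18.1 − 9.6) = 119 / 8.5 = 14.000 d.
At 26.8 °C: 119 / (26.8 − 9.6) = 119 / 17.2 = 6.919 d.
Difference = |14.000 − 6.919| = 7.081 ≈ 7.1 days.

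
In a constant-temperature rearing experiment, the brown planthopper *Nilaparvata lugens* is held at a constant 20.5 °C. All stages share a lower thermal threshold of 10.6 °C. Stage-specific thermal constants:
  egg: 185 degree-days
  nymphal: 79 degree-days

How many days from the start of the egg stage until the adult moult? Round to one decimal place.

26.7 days

Daily accumulation at 20.5 °C = 20.5 − 10.6 = 9.9 DD/day.
Total K = 185 + 79 = 264 DD.
Total duration = 264 / 9.9 = 26.667 ≈ 26.7 days.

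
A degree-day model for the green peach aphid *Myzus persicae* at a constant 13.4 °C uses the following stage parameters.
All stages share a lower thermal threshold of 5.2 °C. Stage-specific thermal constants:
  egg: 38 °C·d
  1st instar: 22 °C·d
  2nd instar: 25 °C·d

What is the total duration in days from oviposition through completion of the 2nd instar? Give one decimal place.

Daily accumulation at 13.4 °C = 13.4 − 5.2 = 8.2 DD/day.
Total K = 38 + 22 + 25 = 85 DD.
Total duration = 85 / 8.2 = 10.366 ≈ 10.4 days.

10.4 days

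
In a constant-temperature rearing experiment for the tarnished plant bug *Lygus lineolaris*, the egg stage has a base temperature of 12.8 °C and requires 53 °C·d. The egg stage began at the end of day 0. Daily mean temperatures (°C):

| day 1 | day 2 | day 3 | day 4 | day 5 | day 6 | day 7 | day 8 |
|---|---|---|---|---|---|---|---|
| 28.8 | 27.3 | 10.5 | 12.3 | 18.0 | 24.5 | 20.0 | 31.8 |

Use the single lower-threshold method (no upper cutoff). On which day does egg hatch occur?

Daily DD above 12.8 °C: 16.0, 14.5, 0.0, 0.0, 5.2, 11.7, 7.2, 19.0.
Cumulative: 16.0, 30.5, 30.5, 30.5, 35.7, 47.4, 54.6, 73.6.
The total first reaches 53 DD on day 7.

day 7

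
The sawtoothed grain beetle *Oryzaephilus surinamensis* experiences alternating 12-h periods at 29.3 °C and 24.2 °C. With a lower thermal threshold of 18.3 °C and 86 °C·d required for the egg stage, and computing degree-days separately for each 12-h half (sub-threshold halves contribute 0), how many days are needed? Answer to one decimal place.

10.2 days

Day half: max(0, 29.3 − 18.3) × 0.5 = 11.0 × 0.5 = 5.50 DD.
Night half: max(0, 24.2 − 18.3) × 0.5 = 5.9 × 0.5 = 2.95 DD.
Per 24 h: 8.45 DD/day.
Duration = 86 / 8.45 = 10.178 ≈ 10.2 days.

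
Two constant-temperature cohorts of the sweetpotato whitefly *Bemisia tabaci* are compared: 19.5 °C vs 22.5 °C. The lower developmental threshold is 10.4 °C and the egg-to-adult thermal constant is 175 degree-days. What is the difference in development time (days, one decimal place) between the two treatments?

At 19.5 °C: 175 / (19.5 − 10.4) = 175 / 9.1 = 19.231 d.
At 22.5 °C: 175 / (22.5 − 10.4) = 175 / 12.1 = 14.463 d.
Difference = |19.231 − 14.463| = 4.768 ≈ 4.8 days.

4.8 days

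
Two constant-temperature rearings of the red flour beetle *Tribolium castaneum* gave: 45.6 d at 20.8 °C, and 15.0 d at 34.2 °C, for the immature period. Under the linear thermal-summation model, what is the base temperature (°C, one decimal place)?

Linear rate model ⇒ the product D·(T − T_b) is constant across temperatures.
45.6·(20.8 − T_b) = 15.0·(34.2 − T_b)
T_b = (45.6·20.8 − 15.0·34.2) / (45.6 − 15.0) = 435.48 / 30.6 = 14.231 °C ≈ 14.2 °C.

14.2 °C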